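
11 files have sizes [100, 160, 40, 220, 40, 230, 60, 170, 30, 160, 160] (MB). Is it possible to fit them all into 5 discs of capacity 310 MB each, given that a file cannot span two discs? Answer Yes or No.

Total = 1370 MB; ⌈1370/310⌉ = 5.
6 files each exceed half the capacity and cannot share a disc, forcing at least 6 discs.
At least 6 discs are required, but only 5 are allowed.

No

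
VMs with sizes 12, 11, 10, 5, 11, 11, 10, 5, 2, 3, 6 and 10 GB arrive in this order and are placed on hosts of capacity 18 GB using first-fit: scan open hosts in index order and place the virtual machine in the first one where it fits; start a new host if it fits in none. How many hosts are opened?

7

  12 → host 1 (new)  [load 12/18]
  11 → host 2 (new)  [load 11/18]
  10 → host 3 (new)  [load 10/18]
  5 → host 1  [load 17/18]
  11 → host 4 (new)  [load 11/18]
  11 → host 5 (new)  [load 11/18]
  10 → host 6 (new)  [load 10/18]
  5 → host 2  [load 16/18]
  2 → host 2  [load 18/18]
  3 → host 3  [load 13/18]
  6 → host 4  [load 17/18]
  10 → host 7 (new)  [load 10/18]
7 hosts opened.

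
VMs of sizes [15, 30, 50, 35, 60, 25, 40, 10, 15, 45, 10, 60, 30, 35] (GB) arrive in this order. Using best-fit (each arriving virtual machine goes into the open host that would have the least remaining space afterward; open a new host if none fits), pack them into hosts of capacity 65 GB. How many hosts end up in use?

8

  15 → host 1 (new)  [load 15/65]
  30 → host 1  [load 45/65]
  50 → host 2 (new)  [load 50/65]
  35 → host 3 (new)  [load 35/65]
  60 → host 4 (new)  [load 60/65]
  25 → host 3  [load 60/65]
  40 → host 5 (new)  [load 40/65]
  10 → host 2  [load 60/65]
  15 → host 1  [load 60/65]
  45 → host 6 (new)  [load 45/65]
  10 → host 6  [load 55/65]
  60 → host 7 (new)  [load 60/65]
  30 → host 8 (new)  [load 30/65]
  35 → host 8  [load 65/65]
8 hosts opened.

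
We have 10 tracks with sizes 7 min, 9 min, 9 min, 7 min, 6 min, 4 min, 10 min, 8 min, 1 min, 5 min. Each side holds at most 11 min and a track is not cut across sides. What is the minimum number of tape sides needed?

7

Total = 10 + 9 + 9 + 8 + 7 + 7 + 6 + 5 + 4 + 1 = 66 min.
Lower bound: ⌈66/11⌉ = 6 tape sides.
Also, 7 tracks each exceed 11/2 min, and no two of those can share a side, so at least 7 tape sides are needed.
A packing using 7 tape sides:
  side 1: 10 + 1 = 11
  side 2: 9 = 9
  side 3: 9 = 9
  side 4: 8 = 8
  side 5: 7 + 4 = 11
  side 6: 7 = 7
  side 7: 6 + 5 = 11
This matches the lower bound, so 7 is optimal.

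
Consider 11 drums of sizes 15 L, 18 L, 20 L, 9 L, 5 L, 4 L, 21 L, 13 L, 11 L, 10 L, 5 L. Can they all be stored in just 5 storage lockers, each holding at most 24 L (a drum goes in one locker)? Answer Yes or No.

Total = 131 L; ⌈131/24⌉ = 6.
At least 6 storage lockers are required, but only 5 are allowed.

No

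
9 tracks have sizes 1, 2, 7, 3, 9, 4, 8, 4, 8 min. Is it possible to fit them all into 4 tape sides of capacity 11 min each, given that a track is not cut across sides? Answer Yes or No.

Total = 46 min; ⌈46/11⌉ = 5.
At least 5 tape sides are required, but only 4 are allowed.

No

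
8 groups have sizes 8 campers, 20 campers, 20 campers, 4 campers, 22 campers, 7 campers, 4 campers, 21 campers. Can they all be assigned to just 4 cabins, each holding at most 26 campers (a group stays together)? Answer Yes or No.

Total = 106 campers; ⌈106/26⌉ = 5.
At least 5 cabins are required, but only 4 are allowed.

No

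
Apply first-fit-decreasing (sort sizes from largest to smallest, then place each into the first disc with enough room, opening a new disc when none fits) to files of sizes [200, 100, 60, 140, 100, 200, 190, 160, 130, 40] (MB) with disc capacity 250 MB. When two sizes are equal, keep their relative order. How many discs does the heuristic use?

6

Sorted descending: 200, 200, 190, 160, 140, 130, 100, 100, 60, 40.
  200 → disc 1 (new)  [load 200/250]
  200 → disc 2 (new)  [load 200/250]
  190 → disc 3 (new)  [load 190/250]
  160 → disc 4 (new)  [load 160/250]
  140 → disc 5 (new)  [load 140/250]
  130 → disc 6 (new)  [load 130/250]
  100 → disc 5  [load 240/250]
  100 → disc 6  [load 230/250]
  60 → disc 3  [load 250/250]
  40 → disc 1  [load 240/250]
6 discs opened.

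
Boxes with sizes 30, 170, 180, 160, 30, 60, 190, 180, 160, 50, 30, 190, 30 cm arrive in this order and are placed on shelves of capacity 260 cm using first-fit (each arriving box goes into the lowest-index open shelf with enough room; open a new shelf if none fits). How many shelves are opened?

  30 → shelf 1 (new)  [load 30/260]
  170 → shelf 1  [load 200/260]
  180 → shelf 2 (new)  [load 180/260]
  160 → shelf 3 (new)  [load 160/260]
  30 → shelf 1  [load 230/260]
  60 → shelf 2  [load 240/260]
  190 → shelf 4 (new)  [load 190/260]
  180 → shelf 5 (new)  [load 180/260]
  160 → shelf 6 (new)  [load 160/260]
  50 → shelf 3  [load 210/260]
  30 → shelf 1  [load 260/260]
  190 → shelf 7 (new)  [load 190/260]
  30 → shelf 3  [load 240/260]
7 shelves opened.

7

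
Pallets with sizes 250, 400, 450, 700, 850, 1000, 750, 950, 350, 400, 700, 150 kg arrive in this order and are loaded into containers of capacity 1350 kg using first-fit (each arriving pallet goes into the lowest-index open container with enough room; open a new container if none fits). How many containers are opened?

7

  250 → container 1 (new)  [load 250/1350]
  400 → container 1  [load 650/1350]
  450 → container 1  [load 1100/1350]
  700 → container 2 (new)  [load 700/1350]
  850 → container 3 (new)  [load 850/1350]
  1000 → container 4 (new)  [load 1000/1350]
  750 → container 5 (new)  [load 750/1350]
  950 → container 6 (new)  [load 950/1350]
  350 → container 2  [load 1050/1350]
  400 → container 3  [load 1250/1350]
  700 → container 7 (new)  [load 700/1350]
  150 → container 1  [load 1250/1350]
7 containers opened.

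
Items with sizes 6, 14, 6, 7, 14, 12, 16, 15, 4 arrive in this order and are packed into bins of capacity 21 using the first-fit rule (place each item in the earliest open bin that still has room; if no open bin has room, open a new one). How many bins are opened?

6

  6 → bin 1 (new)  [load 6/21]
  14 → bin 1  [load 20/21]
  6 → bin 2 (new)  [load 6/21]
  7 → bin 2  [load 13/21]
  14 → bin 3 (new)  [load 14/21]
  12 → bin 4 (new)  [load 12/21]
  16 → bin 5 (new)  [load 16/21]
  15 → bin 6 (new)  [load 15/21]
  4 → bin 2  [load 17/21]
6 bins opened.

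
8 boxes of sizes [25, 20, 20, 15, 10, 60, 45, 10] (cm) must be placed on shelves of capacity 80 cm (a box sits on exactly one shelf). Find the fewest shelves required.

3

Total = 60 + 45 + 25 + 20 + 20 + 15 + 10 + 10 = 205 cm.
Lower bound: ⌈205/80⌉ = 3 shelves.
A packing using 3 shelves:
  shelf 1: 60 + 20 = 80
  shelf 2: 45 + 25 + 10 = 80
  shelf 3: 20 + 15 + 10 = 45
This matches the lower bound, so 3 is optimal.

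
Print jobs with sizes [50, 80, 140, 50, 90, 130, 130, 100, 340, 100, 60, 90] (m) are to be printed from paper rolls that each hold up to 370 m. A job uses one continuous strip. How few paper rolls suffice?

4

Total = 340 + 140 + 130 + 130 + 100 + 100 + 90 + 90 + 80 + 60 + 50 + 50 = 1360 m.
Lower bound: ⌈1360/370⌉ = 4 paper rolls.
A packing using 4 paper rolls:
  roll 1: 340 = 340
  roll 2: 140 + 130 + 100 = 370
  roll 3: 130 + 100 + 90 + 50 = 370
  roll 4: 90 + 80 + 60 + 50 = 280
This matches the lower bound, so 4 is optimal.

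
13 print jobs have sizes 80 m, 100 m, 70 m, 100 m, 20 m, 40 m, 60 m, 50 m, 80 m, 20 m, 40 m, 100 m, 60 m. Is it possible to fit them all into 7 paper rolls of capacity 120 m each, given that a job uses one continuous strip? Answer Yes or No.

A valid assignment using 7 paper rolls:
  roll 1: 100 + 20 = 120
  roll 2: 100 + 20 = 120
  roll 3: 100 = 100
  roll 4: 80 + 40 = 120
  roll 5: 80 + 40 = 120
  roll 6: 70 + 50 = 120
  roll 7: 60 + 60 = 120
Every load is within 120 m, so 7 paper rolls suffice.

Yes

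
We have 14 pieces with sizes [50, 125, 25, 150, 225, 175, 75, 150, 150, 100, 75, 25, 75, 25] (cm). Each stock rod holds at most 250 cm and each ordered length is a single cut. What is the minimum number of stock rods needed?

Total = 225 + 175 + 150 + 150 + 150 + 125 + 100 + 75 + 75 + 75 + 50 + 25 + 25 + 25 = 1425 cm.
Lower bound: ⌈1425/250⌉ = 6 stock rods.
A packing using 6 stock rods:
  stock rod 1: 225 + 25 = 250
  stock rod 2: 175 + 75 = 250
  stock rod 3: 150 + 100 = 250
  stock rod 4: 150 + 75 + 25 = 250
  stock rod 5: 150 + 75 + 25 = 250
  stock rod 6: 125 + 50 = 175
This matches the lower bound, so 6 is optimal.

6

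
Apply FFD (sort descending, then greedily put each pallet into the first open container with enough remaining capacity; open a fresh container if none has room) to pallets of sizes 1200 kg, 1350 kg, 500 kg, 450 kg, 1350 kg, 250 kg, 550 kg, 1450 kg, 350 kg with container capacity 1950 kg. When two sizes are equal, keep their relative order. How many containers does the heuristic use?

Sorted descending: 1450, 1350, 1350, 1200, 550, 500, 450, 350, 250.
  1450 → container 1 (new)  [load 1450/1950]
  1350 → container 2 (new)  [load 1350/1950]
  1350 → container 3 (new)  [load 1350/1950]
  1200 → container 4 (new)  [load 1200/1950]
  550 → container 2  [load 1900/1950]
  500 → container 1  [load 1950/1950]
  450 → container 3  [load 1800/1950]
  350 → container 4  [load 1550/1950]
  250 → container 4  [load 1800/1950]
4 containers opened.

4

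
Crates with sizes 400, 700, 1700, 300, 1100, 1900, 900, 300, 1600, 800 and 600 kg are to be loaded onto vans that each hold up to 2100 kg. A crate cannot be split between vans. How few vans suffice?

6

Total = 1900 + 1700 + 1600 + 1100 + 900 + 800 + 700 + 600 + 400 + 300 + 300 = 10300 kg.
Lower bound: ⌈10300/2100⌉ = 5 vans.
A packing using 6 vans:
  van 1: 1900 = 1900
  van 2: 1700 + 400 = 2100
  van 3: 1600 + 300 = 1900
  van 4: 1100 + 900 = 2000
  van 5: 800 + 700 + 600 = 2100
  van 6: 300 = 300
No arrangement into 5 vans stays within capacity, so 6 is optimal.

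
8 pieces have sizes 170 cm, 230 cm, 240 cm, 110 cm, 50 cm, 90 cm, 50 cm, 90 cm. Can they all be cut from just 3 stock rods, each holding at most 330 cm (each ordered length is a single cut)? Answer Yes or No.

Total = 1030 cm; ⌈1030/330⌉ = 4.
At least 4 stock rods are required, but only 3 are allowed.

No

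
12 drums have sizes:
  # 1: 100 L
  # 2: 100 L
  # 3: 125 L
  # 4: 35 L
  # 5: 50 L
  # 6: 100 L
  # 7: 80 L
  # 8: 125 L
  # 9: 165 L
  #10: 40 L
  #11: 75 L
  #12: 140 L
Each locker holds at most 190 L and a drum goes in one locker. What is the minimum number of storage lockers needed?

7

Total = 165 + 140 + 125 + 125 + 100 + 100 + 100 + 80 + 75 + 50 + 40 + 35 = 1135 L.
Lower bound: ⌈1135/190⌉ = 6 storage lockers.
Also, 7 drums each exceed 95 L, and no two of those can share a locker, so at least 7 storage lockers are needed.
A packing using 7 storage lockers:
  locker 1: 165 = 165
  locker 2: 140 + 50 = 190
  locker 3: 125 + 40 = 165
  locker 4: 125 + 35 = 160
  locker 5: 100 + 80 = 180
  locker 6: 100 + 75 = 175
  locker 7: 100 = 100
This matches the lower bound, so 7 is optimal.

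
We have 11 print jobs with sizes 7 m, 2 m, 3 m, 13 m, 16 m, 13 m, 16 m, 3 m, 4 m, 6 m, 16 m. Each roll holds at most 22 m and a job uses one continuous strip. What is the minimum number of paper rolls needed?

Total = 16 + 16 + 16 + 13 + 13 + 7 + 6 + 4 + 3 + 3 + 2 = 99 m.
Lower bound: ⌈99/22⌉ = 5 paper rolls.
A packing using 5 paper rolls:
  roll 1: 16 + 6 = 22
  roll 2: 16 + 4 + 2 = 22
  roll 3: 16 + 3 + 3 = 22
  roll 4: 13 + 7 = 20
  roll 5: 13 = 13
This matches the lower bound, so 5 is optimal.

5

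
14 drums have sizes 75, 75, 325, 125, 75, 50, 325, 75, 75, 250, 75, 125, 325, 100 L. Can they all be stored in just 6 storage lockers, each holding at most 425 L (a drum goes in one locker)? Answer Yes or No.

Yes

A valid assignment using 5 storage lockers:
  locker 1: 325 + 100 = 425
  locker 2: 325 + 75 = 400
  locker 3: 325 + 75 = 400
  locker 4: 250 + 125 + 50 = 425
  locker 5: 125 + 75 + 75 + 75 + 75 = 425
That uses only 5 ≤ 6, so 6 storage lockers are enough.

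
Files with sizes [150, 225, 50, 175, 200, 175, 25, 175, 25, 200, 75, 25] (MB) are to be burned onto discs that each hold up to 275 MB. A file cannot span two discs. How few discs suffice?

Total = 225 + 200 + 200 + 175 + 175 + 175 + 150 + 75 + 50 + 25 + 25 + 25 = 1500 MB.
Lower bound: ⌈1500/275⌉ = 6 discs.
Also, 7 files each exceed 275/2 MB, and no two of those can share a disc, so at least 7 discs are needed.
A packing using 7 discs:
  disc 1: 225 + 50 = 275
  disc 2: 200 + 75 = 275
  disc 3: 200 + 25 + 25 + 25 = 275
  disc 4: 175 = 175
  disc 5: 175 = 175
  disc 6: 175 = 175
  disc 7: 150 = 150
This matches the lower bound, so 7 is optimal.

7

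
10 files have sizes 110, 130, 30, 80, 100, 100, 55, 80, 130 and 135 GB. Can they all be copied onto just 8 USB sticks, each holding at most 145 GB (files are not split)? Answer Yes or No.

Yes

A valid assignment using 8 USB sticks:
  USB stick 1: 135 = 135
  USB stick 2: 130 = 130
  USB stick 3: 130 = 130
  USB stick 4: 110 + 30 = 140
  USB stick 5: 100 = 100
  USB stick 6: 100 = 100
  USB stick 7: 80 + 55 = 135
  USB stick 8: 80 = 80
Every load is within 145 GB, so 8 USB sticks suffice.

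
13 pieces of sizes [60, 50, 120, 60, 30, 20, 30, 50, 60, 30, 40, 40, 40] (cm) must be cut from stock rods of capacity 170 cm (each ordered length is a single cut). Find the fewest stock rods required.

Total = 120 + 60 + 60 + 60 + 50 + 50 + 40 + 40 + 40 + 30 + 30 + 30 + 20 = 630 cm.
Lower bound: ⌈630/170⌉ = 4 stock rods.
A packing using 4 stock rods:
  stock rod 1: 120 + 50 = 170
  stock rod 2: 60 + 60 + 50 = 170
  stock rod 3: 60 + 40 + 40 + 30 = 170
  stock rod 4: 40 + 30 + 30 + 20 = 120
This matches the lower bound, so 4 is optimal.

4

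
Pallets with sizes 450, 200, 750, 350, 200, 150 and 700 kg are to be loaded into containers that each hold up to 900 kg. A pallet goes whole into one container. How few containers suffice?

4

Total = 750 + 700 + 450 + 350 + 200 + 200 + 150 = 2800 kg.
Lower bound: ⌈2800/900⌉ = 4 containers.
A packing using 4 containers:
  container 1: 750 + 150 = 900
  container 2: 700 + 200 = 900
  container 3: 450 + 350 = 800
  container 4: 200 = 200
This matches the lower bound, so 4 is optimal.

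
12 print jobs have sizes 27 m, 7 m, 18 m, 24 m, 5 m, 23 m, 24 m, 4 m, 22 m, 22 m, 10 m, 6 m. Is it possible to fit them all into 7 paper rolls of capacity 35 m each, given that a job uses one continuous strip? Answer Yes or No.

A valid assignment using 7 paper rolls:
  roll 1: 27 + 7 = 34
  roll 2: 24 + 10 = 34
  roll 3: 24 + 6 + 5 = 35
  roll 4: 23 + 4 = 27
  roll 5: 22 = 22
  roll 6: 22 = 22
  roll 7: 18 = 18
Every load is within 35 m, so 7 paper rolls suffice.

Yes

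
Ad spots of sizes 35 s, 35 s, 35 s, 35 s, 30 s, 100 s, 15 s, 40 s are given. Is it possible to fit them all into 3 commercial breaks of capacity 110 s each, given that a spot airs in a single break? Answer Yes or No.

No

Total = 325 s; ⌈325/110⌉ = 3.
The bound of 3 does not rule out 3, but exhaustive search shows no assignment into 3 commercial breaks of capacity 110 s exists — the minimum is 4.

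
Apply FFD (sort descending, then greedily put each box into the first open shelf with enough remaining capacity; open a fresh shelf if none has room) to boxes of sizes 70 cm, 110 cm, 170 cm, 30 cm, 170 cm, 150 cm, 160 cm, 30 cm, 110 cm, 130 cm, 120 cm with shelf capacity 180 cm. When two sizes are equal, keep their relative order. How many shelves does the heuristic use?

8

Sorted descending: 170, 170, 160, 150, 130, 120, 110, 110, 70, 30, 30.
  170 → shelf 1 (new)  [load 170/180]
  170 → shelf 2 (new)  [load 170/180]
  160 → shelf 3 (new)  [load 160/180]
  150 → shelf 4 (new)  [load 150/180]
  130 → shelf 5 (new)  [load 130/180]
  120 → shelf 6 (new)  [load 120/180]
  110 → shelf 7 (new)  [load 110/180]
  110 → shelf 8 (new)  [load 110/180]
  70 → shelf 7  [load 180/180]
  30 → shelf 4  [load 180/180]
  30 → shelf 5  [load 160/180]
8 shelves opened.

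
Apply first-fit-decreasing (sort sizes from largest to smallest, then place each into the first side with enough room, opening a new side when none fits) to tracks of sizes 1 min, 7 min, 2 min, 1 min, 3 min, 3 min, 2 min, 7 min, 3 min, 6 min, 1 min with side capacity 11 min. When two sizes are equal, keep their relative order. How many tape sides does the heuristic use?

Sorted descending: 7, 7, 6, 3, 3, 3, 2, 2, 1, 1, 1.
  7 → side 1 (new)  [load 7/11]
  7 → side 2 (new)  [load 7/11]
  6 → side 3 (new)  [load 6/11]
  3 → side 1  [load 10/11]
  3 → side 2  [load 10/11]
  3 → side 3  [load 9/11]
  2 → side 3  [load 11/11]
  2 → side 4 (new)  [load 2/11]
  1 → side 1  [load 11/11]
  1 → side 2  [load 11/11]
  1 → side 4  [load 3/11]
4 tape sides opened.

4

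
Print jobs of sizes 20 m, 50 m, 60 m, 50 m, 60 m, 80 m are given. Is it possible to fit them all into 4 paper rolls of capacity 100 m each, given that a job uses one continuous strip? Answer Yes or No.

Yes

A valid assignment using 4 paper rolls:
  roll 1: 80 + 20 = 100
  roll 2: 60 = 60
  roll 3: 60 = 60
  roll 4: 50 + 50 = 100
Every load is within 100 m, so 4 paper rolls suffice.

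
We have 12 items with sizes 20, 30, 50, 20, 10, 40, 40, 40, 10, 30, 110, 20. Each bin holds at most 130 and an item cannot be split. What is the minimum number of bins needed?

Total = 110 + 50 + 40 + 40 + 40 + 30 + 30 + 20 + 20 + 20 + 10 + 10 = 420.
Lower bound: ⌈420/130⌉ = 4 bins.
A packing using 4 bins:
  bin 1: 110 + 20 = 130
  bin 2: 50 + 40 + 40 = 130
  bin 3: 40 + 30 + 30 + 20 + 10 = 130
  bin 4: 20 + 10 = 30
This matches the lower bound, so 4 is optimal.

4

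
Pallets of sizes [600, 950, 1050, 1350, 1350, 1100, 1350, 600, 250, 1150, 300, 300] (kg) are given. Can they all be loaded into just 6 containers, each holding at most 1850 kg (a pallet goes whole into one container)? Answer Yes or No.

Total = 10350 kg; ⌈10350/1850⌉ = 6.
7 pallets each exceed half the capacity and cannot share a container, forcing at least 7 containers.
At least 7 containers are required, but only 6 are allowed.

No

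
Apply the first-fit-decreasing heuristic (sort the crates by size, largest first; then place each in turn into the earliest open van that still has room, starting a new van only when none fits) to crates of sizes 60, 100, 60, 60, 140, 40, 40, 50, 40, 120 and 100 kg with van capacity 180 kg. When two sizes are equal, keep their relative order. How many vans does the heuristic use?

5

Sorted descending: 140, 120, 100, 100, 60, 60, 60, 50, 40, 40, 40.
  140 → van 1 (new)  [load 140/180]
  120 → van 2 (new)  [load 120/180]
  100 → van 3 (new)  [load 100/180]
  100 → van 4 (new)  [load 100/180]
  60 → van 2  [load 180/180]
  60 → van 3  [load 160/180]
  60 → van 4  [load 160/180]
  50 → van 5 (new)  [load 50/180]
  40 → van 1  [load 180/180]
  40 → van 5  [load 90/180]
  40 → van 5  [load 130/180]
5 vans opened.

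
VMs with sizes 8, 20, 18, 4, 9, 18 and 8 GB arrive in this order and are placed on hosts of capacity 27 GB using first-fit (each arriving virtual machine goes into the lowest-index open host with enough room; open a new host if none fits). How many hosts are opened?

4

  8 → host 1 (new)  [load 8/27]
  20 → host 2 (new)  [load 20/27]
  18 → host 1  [load 26/27]
  4 → host 2  [load 24/27]
  9 → host 3 (new)  [load 9/27]
  18 → host 3  [load 27/27]
  8 → host 4 (new)  [load 8/27]
4 hosts opened.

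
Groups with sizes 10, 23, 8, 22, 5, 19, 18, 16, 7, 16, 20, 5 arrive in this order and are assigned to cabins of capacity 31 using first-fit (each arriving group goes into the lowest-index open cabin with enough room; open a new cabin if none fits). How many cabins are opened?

8

  10 → cabin 1 (new)  [load 10/31]
  23 → cabin 2 (new)  [load 23/31]
  8 → cabin 1  [load 18/31]
  22 → cabin 3 (new)  [load 22/31]
  5 → cabin 1  [load 23/31]
  19 → cabin 4 (new)  [load 19/31]
  18 → cabin 5 (new)  [load 18/31]
  16 → cabin 6 (new)  [load 16/31]
  7 → cabin 1  [load 30/31]
  16 → cabin 7 (new)  [load 16/31]
  20 → cabin 8 (new)  [load 20/31]
  5 → cabin 2  [load 28/31]
8 cabins opened.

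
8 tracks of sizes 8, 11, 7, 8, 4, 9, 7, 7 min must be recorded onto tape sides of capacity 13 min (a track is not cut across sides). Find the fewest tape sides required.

Total = 11 + 9 + 8 + 8 + 7 + 7 + 7 + 4 = 61 min.
Lower bound: ⌈61/13⌉ = 5 tape sides.
Also, 7 tracks each exceed 13/2 min, and no two of those can share a side, so at least 7 tape sides are needed.
A packing using 7 tape sides:
  side 1: 11 = 11
  side 2: 9 + 4 = 13
  side 3: 8 = 8
  side 4: 8 = 8
  side 5: 7 = 7
  side 6: 7 = 7
  side 7: 7 = 7
This matches the lower bound, so 7 is optimal.

7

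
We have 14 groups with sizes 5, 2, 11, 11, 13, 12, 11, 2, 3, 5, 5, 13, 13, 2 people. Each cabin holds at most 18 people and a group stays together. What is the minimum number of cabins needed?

Total = 13 + 13 + 13 + 12 + 11 + 11 + 11 + 5 + 5 + 5 + 3 + 2 + 2 + 2 = 108 people.
Lower bound: ⌈108/18⌉ = 6 cabins.
Also, 7 groups each exceed 9 people, and no two of those can share a cabin, so at least 7 cabins are needed.
A packing using 7 cabins:
  cabin 1: 13 + 5 = 18
  cabin 2: 13 + 5 = 18
  cabin 3: 13 + 5 = 18
  cabin 4: 12 + 3 + 2 = 17
  cabin 5: 11 + 2 + 2 = 15
  cabin 6: 11 = 11
  cabin 7: 11 = 11
This matches the lower bound, so 7 is optimal.

7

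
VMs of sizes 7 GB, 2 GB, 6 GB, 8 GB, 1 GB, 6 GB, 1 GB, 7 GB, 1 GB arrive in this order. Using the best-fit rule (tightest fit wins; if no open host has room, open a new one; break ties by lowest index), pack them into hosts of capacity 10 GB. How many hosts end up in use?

5

  7 → host 1 (new)  [load 7/10]
  2 → host 1  [load 9/10]
  6 → host 2 (new)  [load 6/10]
  8 → host 3 (new)  [load 8/10]
  1 → host 1  [load 10/10]
  6 → host 4 (new)  [load 6/10]
  1 → host 3  [load 9/10]
  7 → host 5 (new)  [load 7/10]
  1 → host 3  [load 10/10]
5 hosts opened.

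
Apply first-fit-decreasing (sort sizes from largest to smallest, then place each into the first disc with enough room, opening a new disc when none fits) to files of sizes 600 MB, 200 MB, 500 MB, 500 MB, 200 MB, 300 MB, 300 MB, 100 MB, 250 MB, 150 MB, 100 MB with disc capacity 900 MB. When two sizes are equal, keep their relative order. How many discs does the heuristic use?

4

Sorted descending: 600, 500, 500, 300, 300, 250, 200, 200, 150, 100, 100.
  600 → disc 1 (new)  [load 600/900]
  500 → disc 2 (new)  [load 500/900]
  500 → disc 3 (new)  [load 500/900]
  300 → disc 1  [load 900/900]
  300 → disc 2  [load 800/900]
  250 → disc 3  [load 750/900]
  200 → disc 4 (new)  [load 200/900]
  200 → disc 4  [load 400/900]
  150 → disc 3  [load 900/900]
  100 → disc 2  [load 900/900]
  100 → disc 4  [load 500/900]
4 discs opened.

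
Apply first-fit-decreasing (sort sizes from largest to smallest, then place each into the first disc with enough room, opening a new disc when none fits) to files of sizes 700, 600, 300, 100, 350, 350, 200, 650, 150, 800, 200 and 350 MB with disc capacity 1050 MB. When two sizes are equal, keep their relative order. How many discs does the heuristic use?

5

Sorted descending: 800, 700, 650, 600, 350, 350, 350, 300, 200, 200, 150, 100.
  800 → disc 1 (new)  [load 800/1050]
  700 → disc 2 (new)  [load 700/1050]
  650 → disc 3 (new)  [load 650/1050]
  600 → disc 4 (new)  [load 600/1050]
  350 → disc 2  [load 1050/1050]
  350 → disc 3  [load 1000/1050]
  350 → disc 4  [load 950/1050]
  300 → disc 5 (new)  [load 300/1050]
  200 → disc 1  [load 1000/1050]
  200 → disc 5  [load 500/1050]
  150 → disc 5  [load 650/1050]
  100 → disc 4  [load 1050/1050]
5 discs opened.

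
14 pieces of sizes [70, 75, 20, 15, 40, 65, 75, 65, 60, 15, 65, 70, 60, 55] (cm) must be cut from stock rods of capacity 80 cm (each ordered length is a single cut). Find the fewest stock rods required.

Total = 75 + 75 + 70 + 70 + 65 + 65 + 65 + 60 + 60 + 55 + 40 + 20 + 15 + 15 = 750 cm.
Lower bound: ⌈750/80⌉ = 10 stock rods.
A packing using 11 stock rods:
  stock rod 1: 75 = 75
  stock rod 2: 75 = 75
  stock rod 3: 70 = 70
  stock rod 4: 70 = 70
  stock rod 5: 65 + 15 = 80
  stock rod 6: 65 + 15 = 80
  stock rod 7: 65 = 65
  stock rod 8: 60 + 20 = 80
  stock rod 9: 60 = 60
  stock rod 10: 55 = 55
  stock rod 11: 40 = 40
No arrangement into 10 stock rods stays within capacity, so 11 is optimal.

11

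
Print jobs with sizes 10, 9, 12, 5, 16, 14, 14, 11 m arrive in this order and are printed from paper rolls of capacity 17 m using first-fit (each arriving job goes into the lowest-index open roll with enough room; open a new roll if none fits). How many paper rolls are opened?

7

  10 → roll 1 (new)  [load 10/17]
  9 → roll 2 (new)  [load 9/17]
  12 → roll 3 (new)  [load 12/17]
  5 → roll 1  [load 15/17]
  16 → roll 4 (new)  [load 16/17]
  14 → roll 5 (new)  [load 14/17]
  14 → roll 6 (new)  [load 14/17]
  11 → roll 7 (new)  [load 11/17]
7 paper rolls opened.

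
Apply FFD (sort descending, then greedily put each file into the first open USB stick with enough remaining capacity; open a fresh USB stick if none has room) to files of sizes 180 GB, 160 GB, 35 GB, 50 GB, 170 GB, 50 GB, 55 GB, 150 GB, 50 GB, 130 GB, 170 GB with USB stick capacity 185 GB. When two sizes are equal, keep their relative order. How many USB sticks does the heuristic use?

7

Sorted descending: 180, 170, 170, 160, 150, 130, 55, 50, 50, 50, 35.
  180 → USB stick 1 (new)  [load 180/185]
  170 → USB stick 2 (new)  [load 170/185]
  170 → USB stick 3 (new)  [load 170/185]
  160 → USB stick 4 (new)  [load 160/185]
  150 → USB stick 5 (new)  [load 150/185]
  130 → USB stick 6 (new)  [load 130/185]
  55 → USB stick 6  [load 185/185]
  50 → USB stick 7 (new)  [load 50/185]
  50 → USB stick 7  [load 100/185]
  50 → USB stick 7  [load 150/185]
  35 → USB stick 5  [load 185/185]
7 USB sticks opened.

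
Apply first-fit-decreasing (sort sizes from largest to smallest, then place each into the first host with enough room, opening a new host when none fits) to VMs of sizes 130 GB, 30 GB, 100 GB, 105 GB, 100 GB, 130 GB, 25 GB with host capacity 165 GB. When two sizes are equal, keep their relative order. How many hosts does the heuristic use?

Sorted descending: 130, 130, 105, 100, 100, 30, 25.
  130 → host 1 (new)  [load 130/165]
  130 → host 2 (new)  [load 130/165]
  105 → host 3 (new)  [load 105/165]
  100 → host 4 (new)  [load 100/165]
  100 → host 5 (new)  [load 100/165]
  30 → host 1  [load 160/165]
  25 → host 2  [load 155/165]
5 hosts opened.

5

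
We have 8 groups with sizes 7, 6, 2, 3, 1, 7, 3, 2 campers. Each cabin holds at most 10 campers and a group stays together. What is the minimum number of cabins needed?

Total = 7 + 7 + 6 + 3 + 3 + 2 + 2 + 1 = 31 campers.
Lower bound: ⌈31/10⌉ = 4 cabins.
A packing using 4 cabins:
  cabin 1: 7 + 3 = 10
  cabin 2: 7 + 3 = 10
  cabin 3: 6 + 2 + 2 = 10
  cabin 4: 1 = 1
This matches the lower bound, so 4 is optimal.

4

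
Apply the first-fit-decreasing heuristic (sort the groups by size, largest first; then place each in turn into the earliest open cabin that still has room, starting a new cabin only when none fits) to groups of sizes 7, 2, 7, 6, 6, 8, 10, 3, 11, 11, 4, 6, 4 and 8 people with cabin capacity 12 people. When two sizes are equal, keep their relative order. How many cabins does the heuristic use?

Sorted descending: 11, 11, 10, 8, 8, 7, 7, 6, 6, 6, 4, 4, 3, 2.
  11 → cabin 1 (new)  [load 11/12]
  11 → cabin 2 (new)  [load 11/12]
  10 → cabin 3 (new)  [load 10/12]
  8 → cabin 4 (new)  [load 8/12]
  8 → cabin 5 (new)  [load 8/12]
  7 → cabin 6 (new)  [load 7/12]
  7 → cabin 7 (new)  [load 7/12]
  6 → cabin 8 (new)  [load 6/12]
  6 → cabin 8  [load 12/12]
  6 → cabin 9 (new)  [load 6/12]
  4 → cabin 4  [load 12/12]
  4 → cabin 5  [load 12/12]
  3 → cabin 6  [load 10/12]
  2 → cabin 3  [load 12/12]
9 cabins opened.

9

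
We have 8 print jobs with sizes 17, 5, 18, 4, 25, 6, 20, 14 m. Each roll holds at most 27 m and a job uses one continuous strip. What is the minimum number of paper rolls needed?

5

Total = 25 + 20 + 18 + 17 + 14 + 6 + 5 + 4 = 109 m.
Lower bound: ⌈109/27⌉ = 5 paper rolls.
A packing using 5 paper rolls:
  roll 1: 25 = 25
  roll 2: 20 + 6 = 26
  roll 3: 18 + 5 + 4 = 27
  roll 4: 17 = 17
  roll 5: 14 = 14
This matches the lower bound, so 5 is optimal.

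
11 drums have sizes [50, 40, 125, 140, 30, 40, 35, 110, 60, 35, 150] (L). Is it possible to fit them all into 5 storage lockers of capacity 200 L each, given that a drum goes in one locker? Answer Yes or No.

A valid assignment using 5 storage lockers:
  locker 1: 150 + 50 = 200
  locker 2: 140 + 60 = 200
  locker 3: 125 + 40 + 35 = 200
  locker 4: 110 + 40 + 35 = 185
  locker 5: 30 = 30
Every load is within 200 L, so 5 storage lockers suffice.

Yes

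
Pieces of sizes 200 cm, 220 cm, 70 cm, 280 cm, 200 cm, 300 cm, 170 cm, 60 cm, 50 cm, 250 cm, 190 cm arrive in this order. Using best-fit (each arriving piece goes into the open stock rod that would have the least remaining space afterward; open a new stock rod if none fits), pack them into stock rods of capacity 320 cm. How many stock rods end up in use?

  200 → stock rod 1 (new)  [load 200/320]
  220 → stock rod 2 (new)  [load 220/320]
  70 → stock rod 2  [load 290/320]
  280 → stock rod 3 (new)  [load 280/320]
  200 → stock rod 4 (new)  [load 200/320]
  300 → stock rod 5 (new)  [load 300/320]
  170 → stock rod 6 (new)  [load 170/320]
  60 → stock rod 1  [load 260/320]
  50 → stock rod 1  [load 310/320]
  250 → stock rod 7 (new)  [load 250/320]
  190 → stock rod 8 (new)  [load 190/320]
8 stock rods opened.

8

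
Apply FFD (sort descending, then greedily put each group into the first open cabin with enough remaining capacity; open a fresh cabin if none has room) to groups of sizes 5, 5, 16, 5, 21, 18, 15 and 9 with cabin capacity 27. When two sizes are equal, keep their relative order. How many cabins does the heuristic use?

4

Sorted descending: 21, 18, 16, 15, 9, 5, 5, 5.
  21 → cabin 1 (new)  [load 21/27]
  18 → cabin 2 (new)  [load 18/27]
  16 → cabin 3 (new)  [load 16/27]
  15 → cabin 4 (new)  [load 15/27]
  9 → cabin 2  [load 27/27]
  5 → cabin 1  [load 26/27]
  5 → cabin 3  [load 21/27]
  5 → cabin 3  [load 26/27]
4 cabins opened.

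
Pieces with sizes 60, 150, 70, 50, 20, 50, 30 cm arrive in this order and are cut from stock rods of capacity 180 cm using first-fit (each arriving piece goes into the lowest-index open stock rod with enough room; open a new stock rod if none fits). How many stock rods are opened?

  60 → stock rod 1 (new)  [load 60/180]
  150 → stock rod 2 (new)  [load 150/180]
  70 → stock rod 1  [load 130/180]
  50 → stock rod 1  [load 180/180]
  20 → stock rod 2  [load 170/180]
  50 → stock rod 3 (new)  [load 50/180]
  30 → stock rod 3  [load 80/180]
3 stock rods opened.

3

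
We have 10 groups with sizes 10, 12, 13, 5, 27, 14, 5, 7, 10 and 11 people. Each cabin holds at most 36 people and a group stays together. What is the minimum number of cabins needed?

4

Total = 27 + 14 + 13 + 12 + 11 + 10 + 10 + 7 + 5 + 5 = 114 people.
Lower bound: ⌈114/36⌉ = 4 cabins.
A packing using 4 cabins:
  cabin 1: 27 + 7 = 34
  cabin 2: 14 + 13 + 5 = 32
  cabin 3: 12 + 11 + 10 = 33
  cabin 4: 10 + 5 = 15
This matches the lower bound, so 4 is optimal.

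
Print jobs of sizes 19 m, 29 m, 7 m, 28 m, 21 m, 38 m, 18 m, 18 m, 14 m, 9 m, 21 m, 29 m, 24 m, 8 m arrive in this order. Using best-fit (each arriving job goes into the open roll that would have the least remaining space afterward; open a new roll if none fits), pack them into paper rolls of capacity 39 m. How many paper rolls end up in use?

8

  19 → roll 1 (new)  [load 19/39]
  29 → roll 2 (new)  [load 29/39]
  7 → roll 2  [load 36/39]
  28 → roll 3 (new)  [load 28/39]
  21 → roll 4 (new)  [load 21/39]
  38 → roll 5 (new)  [load 38/39]
  18 → roll 4  [load 39/39]
  18 → roll 1  [load 37/39]
  14 → roll 6 (new)  [load 14/39]
  9 → roll 3  [load 37/39]
  21 → roll 6  [load 35/39]
  29 → roll 7 (new)  [load 29/39]
  24 → roll 8 (new)  [load 24/39]
  8 → roll 7  [load 37/39]
8 paper rolls opened.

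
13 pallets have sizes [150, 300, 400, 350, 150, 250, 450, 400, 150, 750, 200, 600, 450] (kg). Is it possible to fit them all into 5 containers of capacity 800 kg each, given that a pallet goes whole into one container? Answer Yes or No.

Total = 4600 kg; ⌈4600/800⌉ = 6.
At least 6 containers are required, but only 5 are allowed.

No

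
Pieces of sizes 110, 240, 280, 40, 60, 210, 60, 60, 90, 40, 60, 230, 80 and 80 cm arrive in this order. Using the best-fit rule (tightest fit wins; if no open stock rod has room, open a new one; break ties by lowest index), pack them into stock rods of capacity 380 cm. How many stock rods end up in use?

5

  110 → stock rod 1 (new)  [load 110/380]
  240 → stock rod 1  [load 350/380]
  280 → stock rod 2 (new)  [load 280/380]
  40 → stock rod 2  [load 320/380]
  60 → stock rod 2  [load 380/380]
  210 → stock rod 3 (new)  [load 210/380]
  60 → stock rod 3  [load 270/380]
  60 → stock rod 3  [load 330/380]
  90 → stock rod 4 (new)  [load 90/380]
  40 → stock rod 3  [load 370/380]
  60 → stock rod 4  [load 150/380]
  230 → stock rod 4  [load 380/380]
  80 → stock rod 5 (new)  [load 80/380]
  80 → stock rod 5  [load 160/380]
5 stock rods opened.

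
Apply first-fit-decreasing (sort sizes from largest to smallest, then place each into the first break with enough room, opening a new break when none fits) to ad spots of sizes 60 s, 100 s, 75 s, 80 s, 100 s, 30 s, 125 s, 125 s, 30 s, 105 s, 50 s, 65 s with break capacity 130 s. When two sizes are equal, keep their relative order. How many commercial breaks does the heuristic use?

Sorted descending: 125, 125, 105, 100, 100, 80, 75, 65, 60, 50, 30, 30.
  125 → break 1 (new)  [load 125/130]
  125 → break 2 (new)  [load 125/130]
  105 → break 3 (new)  [load 105/130]
  100 → break 4 (new)  [load 100/130]
  100 → break 5 (new)  [load 100/130]
  80 → break 6 (new)  [load 80/130]
  75 → break 7 (new)  [load 75/130]
  65 → break 8 (new)  [load 65/130]
  60 → break 8  [load 125/130]
  50 → break 6  [load 130/130]
  30 → break 4  [load 130/130]
  30 → break 5  [load 130/130]
8 commercial breaks opened.

8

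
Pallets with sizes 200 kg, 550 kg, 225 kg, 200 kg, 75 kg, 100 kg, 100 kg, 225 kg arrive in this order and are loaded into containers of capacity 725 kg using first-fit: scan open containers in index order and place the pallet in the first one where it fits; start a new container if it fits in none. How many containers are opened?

3

  200 → container 1 (new)  [load 200/725]
  550 → container 2 (new)  [load 550/725]
  225 → container 1  [load 425/725]
  200 → container 1  [load 625/725]
  75 → container 1  [load 700/725]
  100 → container 2  [load 650/725]
  100 → container 3 (new)  [load 100/725]
  225 → container 3  [load 325/725]
3 containers opened.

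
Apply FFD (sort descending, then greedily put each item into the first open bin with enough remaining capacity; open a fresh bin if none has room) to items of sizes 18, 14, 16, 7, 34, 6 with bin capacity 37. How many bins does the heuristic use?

Sorted descending: 34, 18, 16, 14, 7, 6.
  34 → bin 1 (new)  [load 34/37]
  18 → bin 2 (new)  [load 18/37]
  16 → bin 2  [load 34/37]
  14 → bin 3 (new)  [load 14/37]
  7 → bin 3  [load 21/37]
  6 → bin 3  [load 27/37]
3 bins opened.

3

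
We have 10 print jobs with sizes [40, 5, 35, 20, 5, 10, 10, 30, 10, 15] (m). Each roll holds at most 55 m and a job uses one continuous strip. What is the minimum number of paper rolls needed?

4

Total = 40 + 35 + 30 + 20 + 15 + 10 + 10 + 10 + 5 + 5 = 180 m.
Lower bound: ⌈180/55⌉ = 4 paper rolls.
A packing using 4 paper rolls:
  roll 1: 40 + 15 = 55
  roll 2: 35 + 20 = 55
  roll 3: 30 + 10 + 10 + 5 = 55
  roll 4: 10 + 5 = 15
This matches the lower bound, so 4 is optimal.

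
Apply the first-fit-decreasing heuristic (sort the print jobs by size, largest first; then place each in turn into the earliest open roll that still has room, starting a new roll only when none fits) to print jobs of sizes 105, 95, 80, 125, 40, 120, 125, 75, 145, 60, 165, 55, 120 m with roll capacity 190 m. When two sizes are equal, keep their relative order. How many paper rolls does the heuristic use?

8

Sorted descending: 165, 145, 125, 125, 120, 120, 105, 95, 80, 75, 60, 55, 40.
  165 → roll 1 (new)  [load 165/190]
  145 → roll 2 (new)  [load 145/190]
  125 → roll 3 (new)  [load 125/190]
  125 → roll 4 (new)  [load 125/190]
  120 → roll 5 (new)  [load 120/190]
  120 → roll 6 (new)  [load 120/190]
  105 → roll 7 (new)  [load 105/190]
  95 → roll 8 (new)  [load 95/190]
  80 → roll 7  [load 185/190]
  75 → roll 8  [load 170/190]
  60 → roll 3  [load 185/190]
  55 → roll 4  [load 180/190]
  40 → roll 2  [load 185/190]
8 paper rolls opened.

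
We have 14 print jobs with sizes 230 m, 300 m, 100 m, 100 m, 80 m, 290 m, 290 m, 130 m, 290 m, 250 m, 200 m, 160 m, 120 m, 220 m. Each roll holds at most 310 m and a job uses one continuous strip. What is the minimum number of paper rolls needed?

10

Total = 300 + 290 + 290 + 290 + 250 + 230 + 220 + 200 + 160 + 130 + 120 + 100 + 100 + 80 = 2760 m.
Lower bound: ⌈2760/310⌉ = 9 paper rolls.
A packing using 10 paper rolls:
  roll 1: 300 = 300
  roll 2: 290 = 290
  roll 3: 290 = 290
  roll 4: 290 = 290
  roll 5: 250 = 250
  roll 6: 230 + 80 = 310
  roll 7: 220 = 220
  roll 8: 200 + 100 = 300
  roll 9: 160 + 130 = 290
  roll 10: 120 + 100 = 220
No arrangement into 9 paper rolls stays within capacity, so 10 is optimal.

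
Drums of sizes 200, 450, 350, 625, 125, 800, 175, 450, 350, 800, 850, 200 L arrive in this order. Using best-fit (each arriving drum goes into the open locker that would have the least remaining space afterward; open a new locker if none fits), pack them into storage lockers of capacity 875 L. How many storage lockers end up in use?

  200 → locker 1 (new)  [load 200/875]
  450 → locker 1  [load 650/875]
  350 → locker 2 (new)  [load 350/875]
  625 → locker 3 (new)  [load 625/875]
  125 → locker 1  [load 775/875]
  800 → locker 4 (new)  [load 800/875]
  175 → locker 3  [load 800/875]
  450 → locker 2  [load 800/875]
  350 → locker 5 (new)  [load 350/875]
  800 → locker 6 (new)  [load 800/875]
  850 → locker 7 (new)  [load 850/875]
  200 → locker 5  [load 550/875]
7 storage lockers opened.

7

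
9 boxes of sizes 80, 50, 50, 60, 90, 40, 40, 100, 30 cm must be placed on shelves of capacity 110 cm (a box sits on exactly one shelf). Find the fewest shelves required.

Total = 100 + 90 + 80 + 60 + 50 + 50 + 40 + 40 + 30 = 540 cm.
Lower bound: ⌈540/110⌉ = 5 shelves.
A packing using 6 shelves:
  shelf 1: 100 = 100
  shelf 2: 90 = 90
  shelf 3: 80 + 30 = 110
  shelf 4: 60 + 50 = 110
  shelf 5: 50 + 40 = 90
  shelf 6: 40 = 40
No arrangement into 5 shelves stays within capacity, so 6 is optimal.

6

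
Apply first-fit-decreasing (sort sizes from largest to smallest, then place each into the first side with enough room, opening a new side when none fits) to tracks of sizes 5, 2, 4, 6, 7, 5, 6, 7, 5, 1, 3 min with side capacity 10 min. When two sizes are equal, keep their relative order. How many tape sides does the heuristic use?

Sorted descending: 7, 7, 6, 6, 5, 5, 5, 4, 3, 2, 1.
  7 → side 1 (new)  [load 7/10]
  7 → side 2 (new)  [load 7/10]
  6 → side 3 (new)  [load 6/10]
  6 → side 4 (new)  [load 6/10]
  5 → side 5 (new)  [load 5/10]
  5 → side 5  [load 10/10]
  5 → side 6 (new)  [load 5/10]
  4 → side 3  [load 10/10]
  3 → side 1  [load 10/10]
  2 → side 2  [load 9/10]
  1 → side 2  [load 10/10]
6 tape sides opened.

6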